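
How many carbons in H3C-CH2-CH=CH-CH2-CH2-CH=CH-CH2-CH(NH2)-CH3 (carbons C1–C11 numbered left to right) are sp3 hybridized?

7

C1: sp3 ✓
C2: sp3 ✓
C3: sp2
C4: sp2
C5: sp3 ✓
C6: sp3 ✓
C7: sp2
C8: sp2
C9: sp3 ✓
C10: sp3 ✓
C11: sp3 ✓
C1, C2, C5, C6, C9, C10, C11 → 7 sp3 carbons.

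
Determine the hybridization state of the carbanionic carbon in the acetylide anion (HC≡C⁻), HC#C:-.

sp

One σ bond + one lone pair = steric number 2 → sp.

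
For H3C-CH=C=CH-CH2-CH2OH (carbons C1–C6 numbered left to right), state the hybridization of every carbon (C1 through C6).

C1 sp3, C2 sp2, C3 sp, C4 sp2, C5 sp3, C6 sp3

C1 is sp3: 4 σ bonds, 4 electron-density regions.
C2 is sp2: 3 σ bonds, plus one π bond, 3 electron-density regions.
C3 has 2 σ bonds, plus two π bonds: steric number 2 → sp.
C4: 3 σ bonds, plus one π bond; 3 regions of electron density → sp2.
C5 has 4 σ bonds: steric number 4 → sp3.
C6 — 4 σ bonds. Steric number 4, so sp3.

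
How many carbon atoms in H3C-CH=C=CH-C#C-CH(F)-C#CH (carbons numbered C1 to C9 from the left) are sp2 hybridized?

C1: sp3
C2: sp2 ✓
C3: sp
C4: sp2 ✓
C5: sp
C6: sp
C7: sp3
C8: sp
C9: sp
C2, C4 → 2 sp2 carbons.

2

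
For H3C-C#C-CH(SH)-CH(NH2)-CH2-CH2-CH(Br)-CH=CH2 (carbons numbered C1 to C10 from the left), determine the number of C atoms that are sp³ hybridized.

C1: sp3 ✓
C2: sp
C3: sp
C4: sp3 ✓
C5: sp3 ✓
C6: sp3 ✓
C7: sp3 ✓
C8: sp3 ✓
C9: sp2
C10: sp2
C1, C4, C5, C6, C7, C8 → 6 sp3 carbons.

6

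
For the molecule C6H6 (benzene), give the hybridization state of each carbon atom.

Every ring carbon has three σ bonds and contributes one p electron to the aromatic π system.

sp^2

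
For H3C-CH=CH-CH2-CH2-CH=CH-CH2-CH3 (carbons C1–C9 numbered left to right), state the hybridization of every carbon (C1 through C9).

C1 (4 σ bonds) has steric number 4: sp3.
C2: 3 σ bonds, plus one π bond — 3 electron domains, sp2.
C3 — 3 σ bonds, plus one π bond. Steric number 3, so sp2.
C4 — 4 σ bonds. Steric number 4, so sp3.
C5 — 4 σ bonds. Steric number 4, so sp3.
C6 carries 3 σ bonds, plus one π bond, giving a steric number of 3, so it is sp2.
C7 carries 3 σ bonds, plus one π bond, giving a steric number of 3, so it is sp2.
C8 carries 4 σ bonds, giving a steric number of 4, so it is sp3.
C9: 4 σ bonds — 4 electron domains, sp3.

C1 sp3, C2 sp2, C3 sp2, C4 sp3, C5 sp3, C6 sp2, C7 sp2, C8 sp3, C9 sp3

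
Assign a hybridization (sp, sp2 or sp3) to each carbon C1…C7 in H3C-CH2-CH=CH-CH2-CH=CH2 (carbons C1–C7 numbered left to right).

C1 is sp3: 4 σ bonds, 4 electron-density regions.
C2 carries 4 σ bonds, giving a steric number of 4, so it is sp3.
C3 (3 σ bonds, plus one π bond) has steric number 3: sp2.
C4 has 3 σ bonds, plus one π bond: steric number 3 → sp2.
C5 carries 4 σ bonds, giving a steric number of 4, so it is sp3.
C6: 3 σ bonds, plus one π bond — 3 electron domains, sp2.
C7 has 3 σ bonds, plus one π bond: steric number 3 → sp2.

C1 sp3, C2 sp3, C3 sp2, C4 sp2, C5 sp3, C6 sp2, C7 sp2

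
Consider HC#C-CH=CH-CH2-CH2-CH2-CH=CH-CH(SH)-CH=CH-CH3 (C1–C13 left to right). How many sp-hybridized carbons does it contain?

2

C1: sp ✓
C2: sp ✓
C3: sp2
C4: sp2
C5: sp3
C6: sp3
C7: sp3
C8: sp2
C9: sp2
C10: sp3
C11: sp2
C12: sp2
C13: sp3
C1, C2 → 2 sp carbons.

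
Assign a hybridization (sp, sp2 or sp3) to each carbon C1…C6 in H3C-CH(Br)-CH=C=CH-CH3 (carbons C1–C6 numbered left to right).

C1 is sp3: 4 σ bonds, 4 electron-density regions.
C2 (4 σ bonds) has steric number 4: sp3.
C3: 3 σ bonds, plus one π bond; 3 regions of electron density → sp2.
C4 has 2 σ bonds, plus two π bonds: steric number 2 → sp.
C5 has 3 σ bonds, plus one π bond: steric number 3 → sp2.
C6: 4 σ bonds; 4 regions of electron density → sp3.

C1 sp3, C2 sp3, C3 sp2, C4 sp, C5 sp2, C6 sp3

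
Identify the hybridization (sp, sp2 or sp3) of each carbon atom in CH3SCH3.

sp^3

Each carbon atom carries 4 σ bonds, giving a steric number of 4, so it is sp3.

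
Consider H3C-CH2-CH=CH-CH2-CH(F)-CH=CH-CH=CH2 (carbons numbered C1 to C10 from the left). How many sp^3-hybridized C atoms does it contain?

C1: sp3 ✓
C2: sp3 ✓
C3: sp2
C4: sp2
C5: sp3 ✓
C6: sp3 ✓
C7: sp2
C8: sp2
C9: sp2
C10: sp2
C1, C2, C5, C6 → 4 sp3 carbons.

4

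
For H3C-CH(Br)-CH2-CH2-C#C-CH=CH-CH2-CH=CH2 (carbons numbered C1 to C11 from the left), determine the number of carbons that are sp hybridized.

2

C1: sp3
C2: sp3
C3: sp3
C4: sp3
C5: sp ✓
C6: sp ✓
C7: sp2
C8: sp2
C9: sp3
C10: sp2
C11: sp2
C5, C6 → 2 sp carbons.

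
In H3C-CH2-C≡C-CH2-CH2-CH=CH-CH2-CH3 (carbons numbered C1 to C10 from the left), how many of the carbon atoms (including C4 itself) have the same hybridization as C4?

2

C4 is sp (two π bonds).
C1: sp3
C2: sp3
C3: sp ✓
C4: sp ✓
C5: sp3
C6: sp3
C7: sp2
C8: sp2
C9: sp3
C10: sp3
2 carbons are sp.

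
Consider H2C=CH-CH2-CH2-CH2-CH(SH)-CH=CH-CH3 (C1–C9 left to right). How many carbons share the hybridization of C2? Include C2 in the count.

C2 is sp2 (one π bond).
C1: sp2 ✓
C2: sp2 ✓
C3: sp3
C4: sp3
C5: sp3
C6: sp3
C7: sp2 ✓
C8: sp2 ✓
C9: sp3
4 carbons are sp2.

4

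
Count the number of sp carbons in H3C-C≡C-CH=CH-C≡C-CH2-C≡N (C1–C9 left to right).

C1: sp3
C2: sp ✓
C3: sp ✓
C4: sp2
C5: sp2
C6: sp ✓
C7: sp ✓
C8: sp3
C9: sp ✓
C2, C3, C6, C7, C9 → 5 sp carbons.

5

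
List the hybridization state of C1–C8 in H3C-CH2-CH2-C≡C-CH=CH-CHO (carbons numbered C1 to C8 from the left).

C1 is sp3: 4 σ bonds, 4 electron-density regions.
C2 has 4 σ bonds: steric number 4 → sp3.
C3: 4 σ bonds — 4 electron domains, sp3.
C4: 2 σ bonds, plus two π bonds — 2 electron domains, sp.
C5: 2 σ bonds, plus two π bonds; 2 regions of electron density → sp.
C6: 3 σ bonds, plus one π bond; 3 regions of electron density → sp2.
C7: 3 σ bonds, plus one π bond; 3 regions of electron density → sp2.
C8: 3 σ bonds, plus one π bond; 3 regions of electron density → sp2.

C1 sp3, C2 sp3, C3 sp3, C4 sp, C5 sp, C6 sp2, C7 sp2, C8 sp2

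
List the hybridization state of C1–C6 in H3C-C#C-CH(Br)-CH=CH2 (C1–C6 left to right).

C1: 4 σ bonds; 4 regions of electron density → sp3.
C2 has 2 σ bonds, plus two π bonds: steric number 2 → sp.
C3 carries 2 σ bonds, plus two π bonds, giving a steric number of 2, so it is sp.
C4 is sp3: 4 σ bonds, 4 electron-density regions.
C5 (3 σ bonds, plus one π bond) has steric number 3: sp2.
C6 — 3 σ bonds, plus one π bond. Steric number 3, so sp2.

C1 sp3, C2 sp, C3 sp, C4 sp3, C5 sp2, C6 sp2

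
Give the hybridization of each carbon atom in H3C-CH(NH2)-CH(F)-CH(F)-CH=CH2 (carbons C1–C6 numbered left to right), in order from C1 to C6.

C1 (4 σ bonds) has steric number 4: sp3.
C2 — 4 σ bonds. Steric number 4, so sp3.
C3 — 4 σ bonds. Steric number 4, so sp3.
C4: 4 σ bonds — 4 electron domains, sp3.
C5 — 3 σ bonds, plus one π bond. Steric number 3, so sp2.
C6: 3 σ bonds, plus one π bond; 3 regions of electron density → sp2.

C1 sp3, C2 sp3, C3 sp3, C4 sp3, C5 sp2, C6 sp2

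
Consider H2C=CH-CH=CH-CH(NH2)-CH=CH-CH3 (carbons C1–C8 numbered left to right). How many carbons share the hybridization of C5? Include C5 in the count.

C5 is sp3 (only σ bonds).
C1: sp2
C2: sp2
C3: sp2
C4: sp2
C5: sp3 ✓
C6: sp2
C7: sp2
C8: sp3 ✓
2 carbons are sp3.

2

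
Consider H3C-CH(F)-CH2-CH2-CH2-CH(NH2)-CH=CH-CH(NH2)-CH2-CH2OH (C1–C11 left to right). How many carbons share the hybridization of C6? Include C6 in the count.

C6 is sp3 (only σ bonds).
C1: sp3 ✓
C2: sp3 ✓
C3: sp3 ✓
C4: sp3 ✓
C5: sp3 ✓
C6: sp3 ✓
C7: sp2
C8: sp2
C9: sp3 ✓
C10: sp3 ✓
C11: sp3 ✓
9 carbons are sp3.

9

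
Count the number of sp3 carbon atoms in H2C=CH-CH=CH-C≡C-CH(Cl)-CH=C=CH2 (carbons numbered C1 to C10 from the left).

1

C1: sp2
C2: sp2
C3: sp2
C4: sp2
C5: sp
C6: sp
C7: sp3 ✓
C8: sp2
C9: sp
C10: sp2
C7 → 1 sp3 carbon.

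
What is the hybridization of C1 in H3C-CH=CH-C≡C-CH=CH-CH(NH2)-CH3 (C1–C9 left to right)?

sp³

C1: 4 σ bonds — 4 electron domains, sp3.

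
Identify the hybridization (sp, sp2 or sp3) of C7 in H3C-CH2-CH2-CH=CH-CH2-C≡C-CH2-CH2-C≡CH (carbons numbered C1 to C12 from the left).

sp

C7: 2 σ bonds, plus two π bonds — 2 electron domains, sp.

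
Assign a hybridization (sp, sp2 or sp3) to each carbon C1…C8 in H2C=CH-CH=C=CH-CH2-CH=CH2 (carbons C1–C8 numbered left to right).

C1 sp2, C2 sp2, C3 sp2, C4 sp, C5 sp2, C6 sp3, C7 sp2, C8 sp2

C1 carries 3 σ bonds, plus one π bond, giving a steric number of 3, so it is sp2.
C2 is sp2: 3 σ bonds, plus one π bond, 3 electron-density regions.
C3: 3 σ bonds, plus one π bond — 3 electron domains, sp2.
C4 has 2 σ bonds, plus two π bonds: steric number 2 → sp.
C5 carries 3 σ bonds, plus one π bond, giving a steric number of 3, so it is sp2.
C6: 4 σ bonds; 4 regions of electron density → sp3.
C7 is sp2: 3 σ bonds, plus one π bond, 3 electron-density regions.
C8: 3 σ bonds, plus one π bond; 3 regions of electron density → sp2.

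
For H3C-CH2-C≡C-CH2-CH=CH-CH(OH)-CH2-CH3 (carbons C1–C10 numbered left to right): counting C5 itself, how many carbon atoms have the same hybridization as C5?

6

C5 is sp3 (only σ bonds).
C1: sp3 ✓
C2: sp3 ✓
C3: sp
C4: sp
C5: sp3 ✓
C6: sp2
C7: sp2
C8: sp3 ✓
C9: sp3 ✓
C10: sp3 ✓
6 carbons are sp3.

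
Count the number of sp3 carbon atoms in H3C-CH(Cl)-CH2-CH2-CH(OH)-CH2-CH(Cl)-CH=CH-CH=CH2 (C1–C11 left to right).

C1: sp3 ✓
C2: sp3 ✓
C3: sp3 ✓
C4: sp3 ✓
C5: sp3 ✓
C6: sp3 ✓
C7: sp3 ✓
C8: sp2
C9: sp2
C10: sp2
C11: sp2
C1, C2, C3, C4, C5, C6, C7 → 7 sp3 carbons.

7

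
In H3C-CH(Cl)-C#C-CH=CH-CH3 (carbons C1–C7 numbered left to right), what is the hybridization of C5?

sp2

C5 (3 σ bonds, plus one π bond) has steric number 3: sp2.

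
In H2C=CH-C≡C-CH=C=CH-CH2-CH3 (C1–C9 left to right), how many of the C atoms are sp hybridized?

C1: sp2
C2: sp2
C3: sp ✓
C4: sp ✓
C5: sp2
C6: sp ✓
C7: sp2
C8: sp3
C9: sp3
C3, C4, C6 → 3 sp carbons.

3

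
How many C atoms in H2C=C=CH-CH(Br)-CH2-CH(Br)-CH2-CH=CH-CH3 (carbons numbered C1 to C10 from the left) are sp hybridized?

1

C1: sp2
C2: sp ✓
C3: sp2
C4: sp3
C5: sp3
C6: sp3
C7: sp3
C8: sp2
C9: sp2
C10: sp3
C2 → 1 sp carbon.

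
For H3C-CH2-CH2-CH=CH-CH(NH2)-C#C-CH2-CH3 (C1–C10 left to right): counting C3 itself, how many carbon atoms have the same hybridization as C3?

6

C3 is sp3 (only σ bonds).
C1: sp3 ✓
C2: sp3 ✓
C3: sp3 ✓
C4: sp2
C5: sp2
C6: sp3 ✓
C7: sp
C8: sp
C9: sp3 ✓
C10: sp3 ✓
6 carbons are sp3.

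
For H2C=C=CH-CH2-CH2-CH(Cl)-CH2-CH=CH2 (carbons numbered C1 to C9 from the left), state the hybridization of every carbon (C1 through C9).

C1 (3 σ bonds, plus one π bond) has steric number 3: sp2.
C2 carries 2 σ bonds, plus two π bonds, giving a steric number of 2, so it is sp.
C3 has 3 σ bonds, plus one π bond: steric number 3 → sp2.
C4: 4 σ bonds; 4 regions of electron density → sp3.
C5 has 4 σ bonds: steric number 4 → sp3.
C6 is sp3: 4 σ bonds, 4 electron-density regions.
C7 (4 σ bonds) has steric number 4: sp3.
C8: 3 σ bonds, plus one π bond; 3 regions of electron density → sp2.
C9 (3 σ bonds, plus one π bond) has steric number 3: sp2.

C1 sp2, C2 sp, C3 sp2, C4 sp3, C5 sp3, C6 sp3, C7 sp3, C8 sp2, C9 sp2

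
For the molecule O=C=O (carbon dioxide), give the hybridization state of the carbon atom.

Two σ bonds, two π bonds → steric number 2 → sp.

sp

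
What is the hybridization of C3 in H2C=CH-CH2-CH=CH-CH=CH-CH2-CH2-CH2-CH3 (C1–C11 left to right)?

C3 has 4 σ bonds: steric number 4 → sp3.

sp3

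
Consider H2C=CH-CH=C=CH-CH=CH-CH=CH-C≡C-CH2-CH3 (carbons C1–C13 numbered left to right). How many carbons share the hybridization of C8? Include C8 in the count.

C8 is sp2 (one π bond).
C1: sp2 ✓
C2: sp2 ✓
C3: sp2 ✓
C4: sp
C5: sp2 ✓
C6: sp2 ✓
C7: sp2 ✓
C8: sp2 ✓
C9: sp2 ✓
C10: sp
C11: sp
C12: sp3
C13: sp3
8 carbons are sp2.

8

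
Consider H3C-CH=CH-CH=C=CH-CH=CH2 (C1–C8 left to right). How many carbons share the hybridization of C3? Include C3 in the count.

6

C3 is sp2 (one π bond).
C1: sp3
C2: sp2 ✓
C3: sp2 ✓
C4: sp2 ✓
C5: sp
C6: sp2 ✓
C7: sp2 ✓
C8: sp2 ✓
6 carbons are sp2.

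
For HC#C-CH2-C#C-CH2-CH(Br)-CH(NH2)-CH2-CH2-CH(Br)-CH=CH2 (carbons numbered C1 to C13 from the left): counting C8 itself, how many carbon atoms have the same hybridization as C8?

C8 is sp3 (only σ bonds).
C1: sp
C2: sp
C3: sp3 ✓
C4: sp
C5: sp
C6: sp3 ✓
C7: sp3 ✓
C8: sp3 ✓
C9: sp3 ✓
C10: sp3 ✓
C11: sp3 ✓
C12: sp2
C13: sp2
7 carbons are sp3.

7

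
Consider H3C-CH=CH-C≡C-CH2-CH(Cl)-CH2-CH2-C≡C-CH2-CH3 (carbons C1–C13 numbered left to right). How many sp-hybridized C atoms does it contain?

C1: sp3
C2: sp2
C3: sp2
C4: sp ✓
C5: sp ✓
C6: sp3
C7: sp3
C8: sp3
C9: sp3
C10: sp ✓
C11: sp ✓
C12: sp3
C13: sp3
C4, C5, C10, C11 → 4 sp carbons.

4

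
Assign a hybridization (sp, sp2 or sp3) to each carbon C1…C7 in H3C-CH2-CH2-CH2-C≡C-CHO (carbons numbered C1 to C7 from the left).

C1 has 4 σ bonds: steric number 4 → sp3.
C2 is sp3: 4 σ bonds, 4 electron-density regions.
C3 has 4 σ bonds: steric number 4 → sp3.
C4 has 4 σ bonds: steric number 4 → sp3.
C5 (2 σ bonds, plus two π bonds) has steric number 2: sp.
C6 — 2 σ bonds, plus two π bonds. Steric number 2, so sp.
C7 (3 σ bonds, plus one π bond) has steric number 3: sp2.

C1 sp3, C2 sp3, C3 sp3, C4 sp3, C5 sp, C6 sp, C7 sp2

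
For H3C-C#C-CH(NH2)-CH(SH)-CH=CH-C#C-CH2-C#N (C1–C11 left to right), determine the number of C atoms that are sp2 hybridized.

C1: sp3
C2: sp
C3: sp
C4: sp3
C5: sp3
C6: sp2 ✓
C7: sp2 ✓
C8: sp
C9: sp
C10: sp3
C11: sp
C6, C7 → 2 sp2 carbons.

2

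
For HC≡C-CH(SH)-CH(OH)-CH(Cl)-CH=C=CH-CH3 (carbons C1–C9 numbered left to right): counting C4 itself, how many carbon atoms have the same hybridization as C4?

4

C4 is sp3 (only σ bonds).
C1: sp
C2: sp
C3: sp3 ✓
C4: sp3 ✓
C5: sp3 ✓
C6: sp2
C7: sp
C8: sp2
C9: sp3 ✓
4 carbons are sp3.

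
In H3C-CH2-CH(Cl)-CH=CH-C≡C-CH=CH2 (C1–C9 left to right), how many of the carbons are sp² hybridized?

C1: sp3
C2: sp3
C3: sp3
C4: sp2 ✓
C5: sp2 ✓
C6: sp
C7: sp
C8: sp2 ✓
C9: sp2 ✓
C4, C5, C8, C9 → 4 sp2 carbons.

4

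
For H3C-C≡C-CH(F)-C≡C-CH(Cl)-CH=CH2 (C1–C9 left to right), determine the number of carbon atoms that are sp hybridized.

C1: sp3
C2: sp ✓
C3: sp ✓
C4: sp3
C5: sp ✓
C6: sp ✓
C7: sp3
C8: sp2
C9: sp2
C2, C3, C5, C6 → 4 sp carbons.

4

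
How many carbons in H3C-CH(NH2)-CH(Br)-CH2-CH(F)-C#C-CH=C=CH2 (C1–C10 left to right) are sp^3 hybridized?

5

C1: sp3 ✓
C2: sp3 ✓
C3: sp3 ✓
C4: sp3 ✓
C5: sp3 ✓
C6: sp
C7: sp
C8: sp2
C9: sp
C10: sp2
C1, C2, C3, C4, C5 → 5 sp3 carbons.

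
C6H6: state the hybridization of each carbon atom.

sp^2

Every ring carbon has three σ bonds and contributes one p electron to the aromatic π system.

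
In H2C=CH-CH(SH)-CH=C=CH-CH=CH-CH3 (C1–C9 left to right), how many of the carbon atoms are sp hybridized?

C1: sp2
C2: sp2
C3: sp3
C4: sp2
C5: sp ✓
C6: sp2
C7: sp2
C8: sp2
C9: sp3
C5 → 1 sp carbon.

1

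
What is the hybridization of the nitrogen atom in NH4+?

Four σ bonds, no lone pair → sp3, tetrahedral.

sp^3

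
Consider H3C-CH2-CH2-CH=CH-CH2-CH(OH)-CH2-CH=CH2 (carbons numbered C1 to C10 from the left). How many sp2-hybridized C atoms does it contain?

C1: sp3
C2: sp3
C3: sp3
C4: sp2 ✓
C5: sp2 ✓
C6: sp3
C7: sp3
C8: sp3
C9: sp2 ✓
C10: sp2 ✓
C4, C5, C9, C10 → 4 sp2 carbons.

4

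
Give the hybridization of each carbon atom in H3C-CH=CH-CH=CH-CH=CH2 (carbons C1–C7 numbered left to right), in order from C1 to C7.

C1 sp3, C2 sp2, C3 sp2, C4 sp2, C5 sp2, C6 sp2, C7 sp2

C1 (4 σ bonds) has steric number 4: sp3.
C2 carries 3 σ bonds, plus one π bond, giving a steric number of 3, so it is sp2.
C3 is sp2: 3 σ bonds, plus one π bond, 3 electron-density regions.
C4 carries 3 σ bonds, plus one π bond, giving a steric number of 3, so it is sp2.
C5 (3 σ bonds, plus one π bond) has steric number 3: sp2.
C6: 3 σ bonds, plus one π bond; 3 regions of electron density → sp2.
C7 carries 3 σ bonds, plus one π bond, giving a steric number of 3, so it is sp2.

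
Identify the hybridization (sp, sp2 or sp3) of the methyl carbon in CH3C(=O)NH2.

sp³

The methyl carbon — 4 σ bonds. Steric number 4, so sp3.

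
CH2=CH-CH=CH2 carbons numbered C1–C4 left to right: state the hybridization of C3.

sp2

C3 is sp2: 3 σ bonds, plus one π bond, 3 electron-density regions.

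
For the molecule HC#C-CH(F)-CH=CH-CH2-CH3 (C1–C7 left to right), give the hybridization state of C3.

C3 — 4 σ bonds. Steric number 4, so sp3.

sp³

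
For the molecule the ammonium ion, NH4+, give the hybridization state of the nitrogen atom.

Four σ bonds, no lone pair → sp3, tetrahedral.

sp^3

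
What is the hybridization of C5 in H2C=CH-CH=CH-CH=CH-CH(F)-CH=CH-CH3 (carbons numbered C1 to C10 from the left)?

sp^2

C5 — 3 σ bonds, plus one π bond. Steric number 3, so sp2.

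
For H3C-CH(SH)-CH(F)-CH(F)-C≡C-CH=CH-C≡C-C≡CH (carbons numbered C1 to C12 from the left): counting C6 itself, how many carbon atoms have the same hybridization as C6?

C6 is sp (two π bonds).
C1: sp3
C2: sp3
C3: sp3
C4: sp3
C5: sp ✓
C6: sp ✓
C7: sp2
C8: sp2
C9: sp ✓
C10: sp ✓
C11: sp ✓
C12: sp ✓
6 carbons are sp.

6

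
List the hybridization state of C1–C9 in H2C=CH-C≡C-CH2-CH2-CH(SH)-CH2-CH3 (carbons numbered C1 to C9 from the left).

C1 sp2, C2 sp2, C3 sp, C4 sp, C5 sp3, C6 sp3, C7 sp3, C8 sp3, C9 sp3

C1 is sp2: 3 σ bonds, plus one π bond, 3 electron-density regions.
C2 is sp2: 3 σ bonds, plus one π bond, 3 electron-density regions.
C3: 2 σ bonds, plus two π bonds — 2 electron domains, sp.
C4 carries 2 σ bonds, plus two π bonds, giving a steric number of 2, so it is sp.
C5 has 4 σ bonds: steric number 4 → sp3.
C6 carries 4 σ bonds, giving a steric number of 4, so it is sp3.
C7 — 4 σ bonds. Steric number 4, so sp3.
C8 (4 σ bonds) has steric number 4: sp3.
C9 has 4 σ bonds: steric number 4 → sp3.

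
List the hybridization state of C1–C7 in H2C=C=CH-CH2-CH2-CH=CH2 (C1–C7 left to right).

C1 sp2, C2 sp, C3 sp2, C4 sp3, C5 sp3, C6 sp2, C7 sp2

C1 — 3 σ bonds, plus one π bond. Steric number 3, so sp2.
C2 — 2 σ bonds, plus two π bonds. Steric number 2, so sp.
C3 carries 3 σ bonds, plus one π bond, giving a steric number of 3, so it is sp2.
C4: 4 σ bonds — 4 electron domains, sp3.
C5 carries 4 σ bonds, giving a steric number of 4, so it is sp3.
C6 carries 3 σ bonds, plus one π bond, giving a steric number of 3, so it is sp2.
C7: 3 σ bonds, plus one π bond — 3 electron domains, sp2.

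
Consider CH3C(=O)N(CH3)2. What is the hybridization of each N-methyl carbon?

sp3

Each N-methyl carbon (4 σ bonds) has steric number 4: sp3.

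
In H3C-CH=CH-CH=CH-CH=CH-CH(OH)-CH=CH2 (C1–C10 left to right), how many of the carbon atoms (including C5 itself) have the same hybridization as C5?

C5 is sp2 (one π bond).
C1: sp3
C2: sp2 ✓
C3: sp2 ✓
C4: sp2 ✓
C5: sp2 ✓
C6: sp2 ✓
C7: sp2 ✓
C8: sp3
C9: sp2 ✓
C10: sp2 ✓
8 carbons are sp2.

8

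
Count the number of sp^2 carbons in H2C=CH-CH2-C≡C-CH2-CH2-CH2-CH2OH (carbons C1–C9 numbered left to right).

C1: sp2 ✓
C2: sp2 ✓
C3: sp3
C4: sp
C5: sp
C6: sp3
C7: sp3
C8: sp3
C9: sp3
C1, C2 → 2 sp2 carbons.

2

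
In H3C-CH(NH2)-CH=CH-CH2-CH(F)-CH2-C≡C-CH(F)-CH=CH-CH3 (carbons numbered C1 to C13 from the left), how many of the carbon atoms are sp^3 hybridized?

C1: sp3 ✓
C2: sp3 ✓
C3: sp2
C4: sp2
C5: sp3 ✓
C6: sp3 ✓
C7: sp3 ✓
C8: sp
C9: sp
C10: sp3 ✓
C11: sp2
C12: sp2
C13: sp3 ✓
C1, C2, C5, C6, C7, C10, C13 → 7 sp3 carbons.

7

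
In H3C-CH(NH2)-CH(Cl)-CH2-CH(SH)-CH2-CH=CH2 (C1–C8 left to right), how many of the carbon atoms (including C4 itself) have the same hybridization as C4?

C4 is sp3 (only σ bonds).
C1: sp3 ✓
C2: sp3 ✓
C3: sp3 ✓
C4: sp3 ✓
C5: sp3 ✓
C6: sp3 ✓
C7: sp2
C8: sp2
6 carbons are sp3.

6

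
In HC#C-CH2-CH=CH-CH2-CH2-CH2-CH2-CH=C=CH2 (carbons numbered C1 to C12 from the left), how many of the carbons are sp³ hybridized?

5

C1: sp
C2: sp
C3: sp3 ✓
C4: sp2
C5: sp2
C6: sp3 ✓
C7: sp3 ✓
C8: sp3 ✓
C9: sp3 ✓
C10: sp2
C11: sp
C12: sp2
C3, C6, C7, C8, C9 → 5 sp3 carbons.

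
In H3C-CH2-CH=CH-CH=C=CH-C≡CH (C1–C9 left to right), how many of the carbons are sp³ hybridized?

2

C1: sp3 ✓
C2: sp3 ✓
C3: sp2
C4: sp2
C5: sp2
C6: sp
C7: sp2
C8: sp
C9: sp
C1, C2 → 2 sp3 carbons.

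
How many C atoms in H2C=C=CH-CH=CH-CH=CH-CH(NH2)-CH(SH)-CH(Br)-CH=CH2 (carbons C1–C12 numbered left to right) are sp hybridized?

C1: sp2
C2: sp ✓
C3: sp2
C4: sp2
C5: sp2
C6: sp2
C7: sp2
C8: sp3
C9: sp3
C10: sp3
C11: sp2
C12: sp2
C2 → 1 sp carbon.

1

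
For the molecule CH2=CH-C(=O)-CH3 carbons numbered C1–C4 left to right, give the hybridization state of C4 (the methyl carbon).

C4 (the methyl carbon): 4 σ bonds — 4 electron domains, sp3.

sp3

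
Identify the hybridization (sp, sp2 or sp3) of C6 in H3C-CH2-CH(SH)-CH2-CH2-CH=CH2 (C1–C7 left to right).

C6 (3 σ bonds, plus one π bond) has steric number 3: sp2.

sp²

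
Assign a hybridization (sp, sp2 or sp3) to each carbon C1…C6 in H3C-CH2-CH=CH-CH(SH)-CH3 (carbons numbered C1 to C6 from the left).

C1 sp3, C2 sp3, C3 sp2, C4 sp2, C5 sp3, C6 sp3

C1 is sp3: 4 σ bonds, 4 electron-density regions.
C2 (4 σ bonds) has steric number 4: sp3.
C3 is sp2: 3 σ bonds, plus one π bond, 3 electron-density regions.
C4: 3 σ bonds, plus one π bond; 3 regions of electron density → sp2.
C5 — 4 σ bonds. Steric number 4, so sp3.
C6 is sp3: 4 σ bonds, 4 electron-density regions.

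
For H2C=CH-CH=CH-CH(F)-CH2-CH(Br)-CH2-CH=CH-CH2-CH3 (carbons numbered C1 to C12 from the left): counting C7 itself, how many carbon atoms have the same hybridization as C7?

C7 is sp3 (only σ bonds).
C1: sp2
C2: sp2
C3: sp2
C4: sp2
C5: sp3 ✓
C6: sp3 ✓
C7: sp3 ✓
C8: sp3 ✓
C9: sp2
C10: sp2
C11: sp3 ✓
C12: sp3 ✓
6 carbons are sp3.

6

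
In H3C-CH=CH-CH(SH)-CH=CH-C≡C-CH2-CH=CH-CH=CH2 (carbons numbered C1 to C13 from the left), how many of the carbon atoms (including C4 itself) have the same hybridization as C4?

3

C4 is sp3 (only σ bonds).
C1: sp3 ✓
C2: sp2
C3: sp2
C4: sp3 ✓
C5: sp2
C6: sp2
C7: sp
C8: sp
C9: sp3 ✓
C10: sp2
C11: sp2
C12: sp2
C13: sp2
3 carbons are sp3.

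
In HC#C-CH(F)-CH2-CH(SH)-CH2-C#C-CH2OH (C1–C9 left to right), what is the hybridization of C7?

sp

C7: 2 σ bonds, plus two π bonds; 2 regions of electron density → sp.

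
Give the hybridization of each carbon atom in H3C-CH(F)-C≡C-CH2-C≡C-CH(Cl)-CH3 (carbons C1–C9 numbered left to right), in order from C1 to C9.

C1 sp3, C2 sp3, C3 sp, C4 sp, C5 sp3, C6 sp, C7 sp, C8 sp3, C9 sp3

C1 has 4 σ bonds: steric number 4 → sp3.
C2 (4 σ bonds) has steric number 4: sp3.
C3 (2 σ bonds, plus two π bonds) has steric number 2: sp.
C4 is sp: 2 σ bonds, plus two π bonds, 2 electron-density regions.
C5 is sp3: 4 σ bonds, 4 electron-density regions.
C6 has 2 σ bonds, plus two π bonds: steric number 2 → sp.
C7: 2 σ bonds, plus two π bonds; 2 regions of electron density → sp.
C8 is sp3: 4 σ bonds, 4 electron-density regions.
C9 has 4 σ bonds: steric number 4 → sp3.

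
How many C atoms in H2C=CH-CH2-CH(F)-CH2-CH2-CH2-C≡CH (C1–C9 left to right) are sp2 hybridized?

2

C1: sp2 ✓
C2: sp2 ✓
C3: sp3
C4: sp3
C5: sp3
C6: sp3
C7: sp3
C8: sp
C9: sp
C1, C2 → 2 sp2 carbons.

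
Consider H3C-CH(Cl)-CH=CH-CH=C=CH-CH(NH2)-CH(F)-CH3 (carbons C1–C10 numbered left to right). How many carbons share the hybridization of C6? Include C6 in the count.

1

C6 is sp (two π bonds).
C1: sp3
C2: sp3
C3: sp2
C4: sp2
C5: sp2
C6: sp ✓
C7: sp2
C8: sp3
C9: sp3
C10: sp3
1 carbon is sp.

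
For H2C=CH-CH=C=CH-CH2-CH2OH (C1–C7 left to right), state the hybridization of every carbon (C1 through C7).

C1 (3 σ bonds, plus one π bond) has steric number 3: sp2.
C2 has 3 σ bonds, plus one π bond: steric number 3 → sp2.
C3 (3 σ bonds, plus one π bond) has steric number 3: sp2.
C4 carries 2 σ bonds, plus two π bonds, giving a steric number of 2, so it is sp.
C5 carries 3 σ bonds, plus one π bond, giving a steric number of 3, so it is sp2.
C6 has 4 σ bonds: steric number 4 → sp3.
C7 — 4 σ bonds. Steric number 4, so sp3.

C1 sp2, C2 sp2, C3 sp2, C4 sp, C5 sp2, C6 sp3, C7 sp3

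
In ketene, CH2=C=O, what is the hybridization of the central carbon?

The central carbon carries 2 σ bonds, plus two π bonds, giving a steric number of 2, so it is sp.

sp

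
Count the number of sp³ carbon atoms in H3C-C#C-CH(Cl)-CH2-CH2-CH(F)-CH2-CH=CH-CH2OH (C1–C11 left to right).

C1: sp3 ✓
C2: sp
C3: sp
C4: sp3 ✓
C5: sp3 ✓
C6: sp3 ✓
C7: sp3 ✓
C8: sp3 ✓
C9: sp2
C10: sp2
C11: sp3 ✓
C1, C4, C5, C6, C7, C8, C11 → 7 sp3 carbons.

7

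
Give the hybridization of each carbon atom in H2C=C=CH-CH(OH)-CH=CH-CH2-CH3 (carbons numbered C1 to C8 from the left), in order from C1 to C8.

C1 sp2, C2 sp, C3 sp2, C4 sp3, C5 sp2, C6 sp2, C7 sp3, C8 sp3

C1 — 3 σ bonds, plus one π bond. Steric number 3, so sp2.
C2: 2 σ bonds, plus two π bonds — 2 electron domains, sp.
C3 carries 3 σ bonds, plus one π bond, giving a steric number of 3, so it is sp2.
C4 carries 4 σ bonds, giving a steric number of 4, so it is sp3.
C5 carries 3 σ bonds, plus one π bond, giving a steric number of 3, so it is sp2.
C6 carries 3 σ bonds, plus one π bond, giving a steric number of 3, so it is sp2.
C7 — 4 σ bonds. Steric number 4, so sp3.
C8 carries 4 σ bonds, giving a steric number of 4, so it is sp3.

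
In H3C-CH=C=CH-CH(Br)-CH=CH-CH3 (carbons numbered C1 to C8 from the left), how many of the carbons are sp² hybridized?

C1: sp3
C2: sp2 ✓
C3: sp
C4: sp2 ✓
C5: sp3
C6: sp2 ✓
C7: sp2 ✓
C8: sp3
C2, C4, C6, C7 → 4 sp2 carbons.

4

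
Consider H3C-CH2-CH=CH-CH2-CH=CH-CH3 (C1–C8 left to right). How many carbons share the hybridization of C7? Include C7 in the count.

4

C7 is sp2 (one π bond).
C1: sp3
C2: sp3
C3: sp2 ✓
C4: sp2 ✓
C5: sp3
C6: sp2 ✓
C7: sp2 ✓
C8: sp3
4 carbons are sp2.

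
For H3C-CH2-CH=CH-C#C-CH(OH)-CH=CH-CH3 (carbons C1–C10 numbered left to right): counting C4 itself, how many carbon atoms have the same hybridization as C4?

4

C4 is sp2 (one π bond).
C1: sp3
C2: sp3
C3: sp2 ✓
C4: sp2 ✓
C5: sp
C6: sp
C7: sp3
C8: sp2 ✓
C9: sp2 ✓
C10: sp3
4 carbons are sp2.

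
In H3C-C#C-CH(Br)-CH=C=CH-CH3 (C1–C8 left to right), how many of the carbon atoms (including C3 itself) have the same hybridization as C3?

C3 is sp (two π bonds).
C1: sp3
C2: sp ✓
C3: sp ✓
C4: sp3
C5: sp2
C6: sp ✓
C7: sp2
C8: sp3
3 carbons are sp.

3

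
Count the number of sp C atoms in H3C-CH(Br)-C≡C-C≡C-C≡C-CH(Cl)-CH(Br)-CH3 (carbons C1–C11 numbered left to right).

6

C1: sp3
C2: sp3
C3: sp ✓
C4: sp ✓
C5: sp ✓
C6: sp ✓
C7: sp ✓
C8: sp ✓
C9: sp3
C10: sp3
C11: sp3
C3, C4, C5, C6, C7, C8 → 6 sp carbons.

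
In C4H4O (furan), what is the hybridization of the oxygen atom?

sp^2

One O lone pair is in the aromatic π system (p orbital), the other is in an sp2 hybrid in the ring plane; O has two σ bonds + one in-plane lone pair → sp2.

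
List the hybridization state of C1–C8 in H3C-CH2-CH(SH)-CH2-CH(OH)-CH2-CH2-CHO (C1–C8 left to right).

C1 (4 σ bonds) has steric number 4: sp3.
C2 carries 4 σ bonds, giving a steric number of 4, so it is sp3.
C3 is sp3: 4 σ bonds, 4 electron-density regions.
C4 carries 4 σ bonds, giving a steric number of 4, so it is sp3.
C5 — 4 σ bonds. Steric number 4, so sp3.
C6 has 4 σ bonds: steric number 4 → sp3.
C7: 4 σ bonds — 4 electron domains, sp3.
C8 is sp2: 3 σ bonds, plus one π bond, 3 electron-density regions.

C1 sp3, C2 sp3, C3 sp3, C4 sp3, C5 sp3, C6 sp3, C7 sp3, C8 sp2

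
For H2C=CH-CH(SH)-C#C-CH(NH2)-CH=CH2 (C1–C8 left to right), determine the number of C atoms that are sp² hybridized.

C1: sp2 ✓
C2: sp2 ✓
C3: sp3
C4: sp
C5: sp
C6: sp3
C7: sp2 ✓
C8: sp2 ✓
C1, C2, C7, C8 → 4 sp2 carbons.

4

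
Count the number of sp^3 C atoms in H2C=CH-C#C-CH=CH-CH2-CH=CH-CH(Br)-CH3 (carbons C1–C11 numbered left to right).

3

C1: sp2
C2: sp2
C3: sp
C4: sp
C5: sp2
C6: sp2
C7: sp3 ✓
C8: sp2
C9: sp2
C10: sp3 ✓
C11: sp3 ✓
C7, C10, C11 → 3 sp3 carbons.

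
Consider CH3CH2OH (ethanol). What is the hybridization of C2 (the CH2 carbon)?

sp3

C2 (the CH2 carbon): 4 σ bonds; 4 regions of electron density → sp3.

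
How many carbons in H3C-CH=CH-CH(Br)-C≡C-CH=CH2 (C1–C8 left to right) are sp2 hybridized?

4

C1: sp3
C2: sp2 ✓
C3: sp2 ✓
C4: sp3
C5: sp
C6: sp
C7: sp2 ✓
C8: sp2 ✓
C2, C3, C7, C8 → 4 sp2 carbons.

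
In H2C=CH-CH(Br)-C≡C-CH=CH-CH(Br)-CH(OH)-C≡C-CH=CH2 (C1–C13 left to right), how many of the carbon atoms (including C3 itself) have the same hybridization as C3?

3

C3 is sp3 (only σ bonds).
C1: sp2
C2: sp2
C3: sp3 ✓
C4: sp
C5: sp
C6: sp2
C7: sp2
C8: sp3 ✓
C9: sp3 ✓
C10: sp
C11: sp
C12: sp2
C13: sp2
3 carbons are sp3.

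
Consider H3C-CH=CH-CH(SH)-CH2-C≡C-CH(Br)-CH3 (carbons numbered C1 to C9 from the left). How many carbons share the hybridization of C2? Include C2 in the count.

C2 is sp2 (one π bond).
C1: sp3
C2: sp2 ✓
C3: sp2 ✓
C4: sp3
C5: sp3
C6: sp
C7: sp
C8: sp3
C9: sp3
2 carbons are sp2.

2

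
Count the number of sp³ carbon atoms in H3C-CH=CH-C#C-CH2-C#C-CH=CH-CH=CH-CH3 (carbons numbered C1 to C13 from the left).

C1: sp3 ✓
C2: sp2
C3: sp2
C4: sp
C5: sp
C6: sp3 ✓
C7: sp
C8: sp
C9: sp2
C10: sp2
C11: sp2
C12: sp2
C13: sp3 ✓
C1, C6, C13 → 3 sp3 carbons.

3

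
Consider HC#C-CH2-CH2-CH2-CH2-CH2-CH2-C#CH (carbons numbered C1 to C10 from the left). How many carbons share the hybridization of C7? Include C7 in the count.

C7 is sp3 (only σ bonds).
C1: sp
C2: sp
C3: sp3 ✓
C4: sp3 ✓
C5: sp3 ✓
C6: sp3 ✓
C7: sp3 ✓
C8: sp3 ✓
C9: sp
C10: sp
6 carbons are sp3.

6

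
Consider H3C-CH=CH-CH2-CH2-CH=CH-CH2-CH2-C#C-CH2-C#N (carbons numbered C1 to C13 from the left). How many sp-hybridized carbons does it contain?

C1: sp3
C2: sp2
C3: sp2
C4: sp3
C5: sp3
C6: sp2
C7: sp2
C8: sp3
C9: sp3
C10: sp ✓
C11: sp ✓
C12: sp3
C13: sp ✓
C10, C11, C13 → 3 sp carbons.

3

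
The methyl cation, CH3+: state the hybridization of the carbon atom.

sp2

Three σ bonds to H, empty p orbital → sp2, trigonal planar.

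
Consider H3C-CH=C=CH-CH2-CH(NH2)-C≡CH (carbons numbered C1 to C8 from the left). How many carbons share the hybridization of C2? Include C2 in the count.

2

C2 is sp2 (one π bond).
C1: sp3
C2: sp2 ✓
C3: sp
C4: sp2 ✓
C5: sp3
C6: sp3
C7: sp
C8: sp
2 carbons are sp2.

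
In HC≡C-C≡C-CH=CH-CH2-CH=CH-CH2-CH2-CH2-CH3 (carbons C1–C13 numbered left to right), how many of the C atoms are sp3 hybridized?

C1: sp
C2: sp
C3: sp
C4: sp
C5: sp2
C6: sp2
C7: sp3 ✓
C8: sp2
C9: sp2
C10: sp3 ✓
C11: sp3 ✓
C12: sp3 ✓
C13: sp3 ✓
C7, C10, C11, C12, C13 → 5 sp3 carbons.

5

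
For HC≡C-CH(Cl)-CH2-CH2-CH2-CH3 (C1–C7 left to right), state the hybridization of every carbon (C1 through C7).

C1: 2 σ bonds, plus two π bonds; 2 regions of electron density → sp.
C2: 2 σ bonds, plus two π bonds — 2 electron domains, sp.
C3: 4 σ bonds — 4 electron domains, sp3.
C4: 4 σ bonds — 4 electron domains, sp3.
C5: 4 σ bonds — 4 electron domains, sp3.
C6 carries 4 σ bonds, giving a steric number of 4, so it is sp3.
C7: 4 σ bonds — 4 electron domains, sp3.

C1 sp, C2 sp, C3 sp3, C4 sp3, C5 sp3, C6 sp3, C7 sp3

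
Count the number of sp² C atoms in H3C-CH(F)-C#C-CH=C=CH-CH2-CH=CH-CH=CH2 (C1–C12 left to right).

C1: sp3
C2: sp3
C3: sp
C4: sp
C5: sp2 ✓
C6: sp
C7: sp2 ✓
C8: sp3
C9: sp2 ✓
C10: sp2 ✓
C11: sp2 ✓
C12: sp2 ✓
C5, C7, C9, C10, C11, C12 → 6 sp2 carbons.

6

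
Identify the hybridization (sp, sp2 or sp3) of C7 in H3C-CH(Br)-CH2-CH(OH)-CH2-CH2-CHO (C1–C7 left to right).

sp2

C7 — 3 σ bonds, plus one π bond. Steric number 3, so sp2.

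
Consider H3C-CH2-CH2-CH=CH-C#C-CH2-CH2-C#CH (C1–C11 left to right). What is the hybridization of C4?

sp^2

C4: 3 σ bonds, plus one π bond — 3 electron domains, sp2.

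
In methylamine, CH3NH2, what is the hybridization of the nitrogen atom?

sp3

Three σ bonds + one lone pair = steric number 4 → sp3.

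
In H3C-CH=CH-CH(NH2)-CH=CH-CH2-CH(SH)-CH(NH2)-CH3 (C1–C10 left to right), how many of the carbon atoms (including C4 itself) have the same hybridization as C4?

6

C4 is sp3 (only σ bonds).
C1: sp3 ✓
C2: sp2
C3: sp2
C4: sp3 ✓
C5: sp2
C6: sp2
C7: sp3 ✓
C8: sp3 ✓
C9: sp3 ✓
C10: sp3 ✓
6 carbons are sp3.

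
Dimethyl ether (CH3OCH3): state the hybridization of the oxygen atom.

sp3

Two σ bonds + two lone pairs = steric number 4 → sp3.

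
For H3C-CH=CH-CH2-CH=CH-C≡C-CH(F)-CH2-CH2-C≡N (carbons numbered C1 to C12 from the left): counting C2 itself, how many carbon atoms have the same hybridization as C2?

C2 is sp2 (one π bond).
C1: sp3
C2: sp2 ✓
C3: sp2 ✓
C4: sp3
C5: sp2 ✓
C6: sp2 ✓
C7: sp
C8: sp
C9: sp3
C10: sp3
C11: sp3
C12: sp
4 carbons are sp2.

4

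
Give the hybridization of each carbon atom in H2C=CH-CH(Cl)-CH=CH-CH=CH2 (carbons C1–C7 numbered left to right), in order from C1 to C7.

C1 has 3 σ bonds, plus one π bond: steric number 3 → sp2.
C2 (3 σ bonds, plus one π bond) has steric number 3: sp2.
C3: 4 σ bonds — 4 electron domains, sp3.
C4 carries 3 σ bonds, plus one π bond, giving a steric number of 3, so it is sp2.
C5: 3 σ bonds, plus one π bond; 3 regions of electron density → sp2.
C6: 3 σ bonds, plus one π bond; 3 regions of electron density → sp2.
C7: 3 σ bonds, plus one π bond; 3 regions of electron density → sp2.

C1 sp2, C2 sp2, C3 sp3, C4 sp2, C5 sp2, C6 sp2, C7 sp2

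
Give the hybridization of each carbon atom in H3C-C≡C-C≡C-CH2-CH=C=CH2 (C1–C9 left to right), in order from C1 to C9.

C1: 4 σ bonds; 4 regions of electron density → sp3.
C2: 2 σ bonds, plus two π bonds — 2 electron domains, sp.
C3: 2 σ bonds, plus two π bonds — 2 electron domains, sp.
C4 carries 2 σ bonds, plus two π bonds, giving a steric number of 2, so it is sp.
C5 has 2 σ bonds, plus two π bonds: steric number 2 → sp.
C6 — 4 σ bonds. Steric number 4, so sp3.
C7 — 3 σ bonds, plus one π bond. Steric number 3, so sp2.
C8 (2 σ bonds, plus two π bonds) has steric number 2: sp.
C9 has 3 σ bonds, plus one π bond: steric number 3 → sp2.

C1 sp3, C2 sp, C3 sp, C4 sp, C5 sp, C6 sp3, C7 sp2, C8 sp, C9 sp2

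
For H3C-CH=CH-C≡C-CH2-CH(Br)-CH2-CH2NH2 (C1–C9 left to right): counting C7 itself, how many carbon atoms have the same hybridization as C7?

C7 is sp3 (only σ bonds).
C1: sp3 ✓
C2: sp2
C3: sp2
C4: sp
C5: sp
C6: sp3 ✓
C7: sp3 ✓
C8: sp3 ✓
C9: sp3 ✓
5 carbons are sp3.

5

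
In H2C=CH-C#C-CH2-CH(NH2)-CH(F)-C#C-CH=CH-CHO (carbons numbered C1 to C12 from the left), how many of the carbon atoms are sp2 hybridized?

C1: sp2 ✓
C2: sp2 ✓
C3: sp
C4: sp
C5: sp3
C6: sp3
C7: sp3
C8: sp
C9: sp
C10: sp2 ✓
C11: sp2 ✓
C12: sp2 ✓
C1, C2, C10, C11, C12 → 5 sp2 carbons.

5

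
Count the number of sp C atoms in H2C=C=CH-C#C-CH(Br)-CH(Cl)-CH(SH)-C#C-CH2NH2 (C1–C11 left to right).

C1: sp2
C2: sp ✓
C3: sp2
C4: sp ✓
C5: sp ✓
C6: sp3
C7: sp3
C8: sp3
C9: sp ✓
C10: sp ✓
C11: sp3
C2, C4, C5, C9, C10 → 5 sp carbons.

5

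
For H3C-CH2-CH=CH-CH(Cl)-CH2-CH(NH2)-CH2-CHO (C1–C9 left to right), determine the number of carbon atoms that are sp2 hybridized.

C1: sp3
C2: sp3
C3: sp2 ✓
C4: sp2 ✓
C5: sp3
C6: sp3
C7: sp3
C8: sp3
C9: sp2 ✓
C3, C4, C9 → 3 sp2 carbons.

3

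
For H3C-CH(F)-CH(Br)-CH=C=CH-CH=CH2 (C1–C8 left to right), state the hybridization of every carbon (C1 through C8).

C1 has 4 σ bonds: steric number 4 → sp3.
C2 carries 4 σ bonds, giving a steric number of 4, so it is sp3.
C3 has 4 σ bonds: steric number 4 → sp3.
C4 has 3 σ bonds, plus one π bond: steric number 3 → sp2.
C5 has 2 σ bonds, plus two π bonds: steric number 2 → sp.
C6: 3 σ bonds, plus one π bond — 3 electron domains, sp2.
C7: 3 σ bonds, plus one π bond — 3 electron domains, sp2.
C8 has 3 σ bonds, plus one π bond: steric number 3 → sp2.

C1 sp3, C2 sp3, C3 sp3, C4 sp2, C5 sp, C6 sp2, C7 sp2, C8 sp2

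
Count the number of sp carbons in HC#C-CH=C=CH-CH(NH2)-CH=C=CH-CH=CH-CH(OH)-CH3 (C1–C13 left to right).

4

C1: sp ✓
C2: sp ✓
C3: sp2
C4: sp ✓
C5: sp2
C6: sp3
C7: sp2
C8: sp ✓
C9: sp2
C10: sp2
C11: sp2
C12: sp3
C13: sp3
C1, C2, C4, C8 → 4 sp carbons.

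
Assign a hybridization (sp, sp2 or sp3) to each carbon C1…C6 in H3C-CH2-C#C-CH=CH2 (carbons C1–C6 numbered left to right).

C1 has 4 σ bonds: steric number 4 → sp3.
C2: 4 σ bonds — 4 electron domains, sp3.
C3 has 2 σ bonds, plus two π bonds: steric number 2 → sp.
C4 is sp: 2 σ bonds, plus two π bonds, 2 electron-density regions.
C5 (3 σ bonds, plus one π bond) has steric number 3: sp2.
C6: 3 σ bonds, plus one π bond — 3 electron domains, sp2.

C1 sp3, C2 sp3, C3 sp, C4 sp, C5 sp2, C6 sp2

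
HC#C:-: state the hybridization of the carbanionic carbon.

One σ bond + one lone pair = steric number 2 → sp.

sp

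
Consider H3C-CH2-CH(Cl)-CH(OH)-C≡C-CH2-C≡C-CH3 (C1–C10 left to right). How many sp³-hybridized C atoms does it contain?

6

C1: sp3 ✓
C2: sp3 ✓
C3: sp3 ✓
C4: sp3 ✓
C5: sp
C6: sp
C7: sp3 ✓
C8: sp
C9: sp
C10: sp3 ✓
C1, C2, C3, C4, C7, C10 → 6 sp3 carbons.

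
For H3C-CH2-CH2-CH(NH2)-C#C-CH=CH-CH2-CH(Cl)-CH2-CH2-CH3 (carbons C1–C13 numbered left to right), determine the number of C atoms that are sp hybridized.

C1: sp3
C2: sp3
C3: sp3
C4: sp3
C5: sp ✓
C6: sp ✓
C7: sp2
C8: sp2
C9: sp3
C10: sp3
C11: sp3
C12: sp3
C13: sp3
C5, C6 → 2 sp carbons.

2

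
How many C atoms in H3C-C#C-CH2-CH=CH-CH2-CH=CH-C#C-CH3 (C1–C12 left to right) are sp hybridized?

C1: sp3
C2: sp ✓
C3: sp ✓
C4: sp3
C5: sp2
C6: sp2
C7: sp3
C8: sp2
C9: sp2
C10: sp ✓
C11: sp ✓
C12: sp3
C2, C3, C10, C11 → 4 sp carbons.

4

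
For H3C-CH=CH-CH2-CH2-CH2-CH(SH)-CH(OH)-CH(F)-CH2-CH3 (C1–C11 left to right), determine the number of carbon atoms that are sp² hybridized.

2

C1: sp3
C2: sp2 ✓
C3: sp2 ✓
C4: sp3
C5: sp3
C6: sp3
C7: sp3
C8: sp3
C9: sp3
C10: sp3
C11: sp3
C2, C3 → 2 sp2 carbons.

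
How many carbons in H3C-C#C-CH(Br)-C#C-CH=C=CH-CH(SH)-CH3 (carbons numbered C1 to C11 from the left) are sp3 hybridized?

C1: sp3 ✓
C2: sp
C3: sp
C4: sp3 ✓
C5: sp
C6: sp
C7: sp2
C8: sp
C9: sp2
C10: sp3 ✓
C11: sp3 ✓
C1, C4, C10, C11 → 4 sp3 carbons.

4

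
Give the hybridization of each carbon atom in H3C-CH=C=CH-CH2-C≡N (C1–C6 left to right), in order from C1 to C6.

C1 sp3, C2 sp2, C3 sp, C4 sp2, C5 sp3, C6 sp

C1 carries 4 σ bonds, giving a steric number of 4, so it is sp3.
C2 is sp2: 3 σ bonds, plus one π bond, 3 electron-density regions.
C3 (2 σ bonds, plus two π bonds) has steric number 2: sp.
C4 has 3 σ bonds, plus one π bond: steric number 3 → sp2.
C5 has 4 σ bonds: steric number 4 → sp3.
C6 — 2 σ bonds, plus two π bonds. Steric number 2, so sp.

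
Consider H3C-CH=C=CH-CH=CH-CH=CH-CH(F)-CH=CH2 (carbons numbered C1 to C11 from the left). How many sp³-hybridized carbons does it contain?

2

C1: sp3 ✓
C2: sp2
C3: sp
C4: sp2
C5: sp2
C6: sp2
C7: sp2
C8: sp2
C9: sp3 ✓
C10: sp2
C11: sp2
C1, C9 → 2 sp3 carbons.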